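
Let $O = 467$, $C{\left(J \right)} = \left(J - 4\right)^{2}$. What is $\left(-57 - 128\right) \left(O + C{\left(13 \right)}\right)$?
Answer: $-101380$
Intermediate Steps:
$C{\left(J \right)} = \left(-4 + J\right)^{2}$
$\left(-57 - 128\right) \left(O + C{\left(13 \right)}\right) = \left(-57 - 128\right) \left(467 + \left(-4 + 13\right)^{2}\right) = - 185 \left(467 + 9^{2}\right) = - 185 \left(467 + 81\right) = \left(-185\right) 548 = -101380$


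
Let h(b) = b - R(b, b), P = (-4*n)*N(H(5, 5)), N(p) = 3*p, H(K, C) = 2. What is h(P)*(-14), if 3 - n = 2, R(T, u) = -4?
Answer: 280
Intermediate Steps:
n = 1 (n = 3 - 1*2 = 3 - 2 = 1)
P = -24 (P = (-4*1)*(3*2) = -4*6 = -24)
h(b) = 4 + b (h(b) = b - 1*(-4) = b + 4 = 4 + b)
h(P)*(-14) = (4 - 24)*(-14) = -20*(-14) = 280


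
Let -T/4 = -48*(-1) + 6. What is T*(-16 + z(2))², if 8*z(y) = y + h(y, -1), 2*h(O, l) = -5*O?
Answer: -463347/8 ≈ -57918.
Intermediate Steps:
h(O, l) = -5*O/2 (h(O, l) = (-5*O)/2 = -5*O/2)
z(y) = -3*y/16 (z(y) = (y - 5*y/2)/8 = (-3*y/2)/8 = -3*y/16)
T = -216 (T = -4*(-48*(-1) + 6) = -4*(-8*(-6) + 6) = -4*(48 + 6) = -4*54 = -216)
T*(-16 + z(2))² = -216*(-16 - 3/16*2)² = -216*(-16 - 3/8)² = -216*(-131/8)² = -216*17161/64 = -463347/8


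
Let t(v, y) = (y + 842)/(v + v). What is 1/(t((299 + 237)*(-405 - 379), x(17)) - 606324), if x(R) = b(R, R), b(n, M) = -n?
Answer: -840448/509583793977 ≈ -1.6493e-6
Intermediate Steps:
x(R) = -R
t(v, y) = (842 + y)/(2*v) (t(v, y) = (842 + y)/((2*v)) = (842 + y)*(1/(2*v)) = (842 + y)/(2*v))
1/(t((299 + 237)*(-405 - 379), x(17)) - 606324) = 1/((842 - 1*17)/(2*(((299 + 237)*(-405 - 379)))) - 606324) = 1/((842 - 17)/(2*((536*(-784)))) - 606324) = 1/((1/2)*825/(-420224) - 606324) = 1/((1/2)*(-1/420224)*825 - 606324) = 1/(-825/840448 - 606324) = 1/(-509583793977/840448) = -840448/509583793977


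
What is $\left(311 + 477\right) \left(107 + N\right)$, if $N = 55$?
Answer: $127656$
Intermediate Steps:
$\left(311 + 477\right) \left(107 + N\right) = \left(311 + 477\right) \left(107 + 55\right) = 788 \cdot 162 = 127656$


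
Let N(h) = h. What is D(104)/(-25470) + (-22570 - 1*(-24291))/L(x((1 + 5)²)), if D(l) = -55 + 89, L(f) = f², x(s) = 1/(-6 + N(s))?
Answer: 19725241483/12735 ≈ 1.5489e+6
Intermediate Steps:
x(s) = 1/(-6 + s)
D(l) = 34
D(104)/(-25470) + (-22570 - 1*(-24291))/L(x((1 + 5)²)) = 34/(-25470) + (-22570 - 1*(-24291))/((1/(-6 + (1 + 5)²))²) = 34*(-1/25470) + (-22570 + 24291)/((1/(-6 + 6²))²) = -17/12735 + 1721/((1/(-6 + 36))²) = -17/12735 + 1721/((1/30)²) = -17/12735 + 1721/(1/900) = -17/12735 + 1721*900 = -17/12735 + 1548900 = 19725241483/12735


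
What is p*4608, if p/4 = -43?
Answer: -792576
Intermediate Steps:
p = -172 (p = 4*(-43) = -172)
p*4608 = -172*4608 = -792576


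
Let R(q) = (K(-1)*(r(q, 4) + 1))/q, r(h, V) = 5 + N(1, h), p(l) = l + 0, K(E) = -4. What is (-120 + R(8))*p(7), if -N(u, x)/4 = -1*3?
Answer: -903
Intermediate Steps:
N(u, x) = 12 (N(u, x) = -(-4)*3 = -4*(-3) = 12)
p(l) = l
r(h, V) = 17 (r(h, V) = 5 + 12 = 17)
R(q) = -72/q (R(q) = (-4*(17 + 1))/q = (-4*18)/q = -72/q)
(-120 + R(8))*p(7) = (-120 - 72/8)*7 = (-120 - 72*1/8)*7 = (-120 - 9)*7 = -129*7 = -903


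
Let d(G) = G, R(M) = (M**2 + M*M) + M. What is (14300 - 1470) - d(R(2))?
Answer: 12820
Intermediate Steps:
R(M) = M + 2*M**2 (R(M) = (M**2 + M**2) + M = 2*M**2 + M = M + 2*M**2)
(14300 - 1470) - d(R(2)) = (14300 - 1470) - 2*(1 + 2*2) = 12830 - 2*(1 + 4) = 12830 - 2*5 = 12830 - 1*10 = 12830 - 10 = 12820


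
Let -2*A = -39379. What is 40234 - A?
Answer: 41089/2 ≈ 20545.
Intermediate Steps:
A = 39379/2 (A = -½*(-39379) = 39379/2 ≈ 19690.)
40234 - A = 40234 - 1*39379/2 = 40234 - 39379/2 = 41089/2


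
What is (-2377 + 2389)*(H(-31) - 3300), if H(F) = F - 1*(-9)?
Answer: -39864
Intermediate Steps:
H(F) = 9 + F (H(F) = F + 9 = 9 + F)
(-2377 + 2389)*(H(-31) - 3300) = (-2377 + 2389)*((9 - 31) - 3300) = 12*(-22 - 3300) = 12*(-3322) = -39864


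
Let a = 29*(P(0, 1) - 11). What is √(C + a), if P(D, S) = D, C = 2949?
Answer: √2630 ≈ 51.284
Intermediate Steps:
a = -319 (a = 29*(0 - 11) = 29*(-11) = -319)
√(C + a) = √(2949 - 319) = √2630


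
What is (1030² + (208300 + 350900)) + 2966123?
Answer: 4586223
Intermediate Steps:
(1030² + (208300 + 350900)) + 2966123 = (1060900 + 559200) + 2966123 = 1620100 + 2966123 = 4586223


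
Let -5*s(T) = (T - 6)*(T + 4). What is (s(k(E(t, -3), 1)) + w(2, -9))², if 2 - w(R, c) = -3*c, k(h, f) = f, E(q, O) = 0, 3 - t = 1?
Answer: 400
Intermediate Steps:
t = 2 (t = 3 - 1*1 = 3 - 1 = 2)
s(T) = -(-6 + T)*(4 + T)/5 (s(T) = -(T - 6)*(T + 4)/5 = -(-6 + T)*(4 + T)/5)
w(R, c) = 2 + 3*c (w(R, c) = 2 - (-3)*c = 2 + 3*c)
(s(k(E(t, -3), 1)) + w(2, -9))² = ((24/5 - ⅕*1² + (⅖)*1) + (2 + 3*(-9)))² = ((24/5 - ⅕*1 + ⅖) + (2 - 27))² = ((24/5 - ⅕ + ⅖) - 25)² = (5 - 25)² = (-20)² = 400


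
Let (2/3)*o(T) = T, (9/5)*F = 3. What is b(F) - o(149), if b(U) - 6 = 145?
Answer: -145/2 ≈ -72.500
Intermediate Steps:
F = 5/3 (F = (5/9)*3 = 5/3 ≈ 1.6667)
o(T) = 3*T/2
b(U) = 151 (b(U) = 6 + 145 = 151)
b(F) - o(149) = 151 - 3*149/2 = 151 - 1*447/2 = 151 - 447/2 = -145/2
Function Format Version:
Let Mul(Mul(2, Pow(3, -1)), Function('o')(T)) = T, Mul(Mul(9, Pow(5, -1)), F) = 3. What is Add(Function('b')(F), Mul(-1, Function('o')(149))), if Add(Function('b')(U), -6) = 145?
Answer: Rational(-145, 2) ≈ -72.500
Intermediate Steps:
F = Rational(5, 3) (F = Mul(Rational(5, 9), 3) = Rational(5, 3) ≈ 1.6667)
Function('o')(T) = Mul(Rational(3, 2), T)
Function('b')(U) = 151 (Function('b')(U) = Add(6, 145) = 151)
Add(Function('b')(F), Mul(-1, Function('o')(149))) = Add(151, Mul(-1, Mul(Rational(3, 2), 149))) = Add(151, Mul(-1, Rational(447, 2))) = Add(151, Rational(-447, 2)) = Rational(-145, 2)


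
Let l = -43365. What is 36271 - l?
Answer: 79636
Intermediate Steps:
36271 - l = 36271 - 1*(-43365) = 36271 + 43365 = 79636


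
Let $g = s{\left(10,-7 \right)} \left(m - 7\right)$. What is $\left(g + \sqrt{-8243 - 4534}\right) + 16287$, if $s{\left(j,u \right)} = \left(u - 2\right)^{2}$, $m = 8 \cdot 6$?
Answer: $19608 + i \sqrt{12777} \approx 19608.0 + 113.04 i$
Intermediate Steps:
$m = 48$
$s{\left(j,u \right)} = \left(-2 + u\right)^{2}$
$g = 3321$ ($g = \left(-2 - 7\right)^{2} \left(48 - 7\right) = \left(-9\right)^{2} \cdot 41 = 81 \cdot 41 = 3321$)
$\left(g + \sqrt{-8243 - 4534}\right) + 16287 = \left(3321 + \sqrt{-8243 - 4534}\right) + 16287 = \left(3321 + \sqrt{-12777}\right) + 16287 = \left(3321 + i \sqrt{12777}\right) + 16287 = 19608 + i \sqrt{12777}$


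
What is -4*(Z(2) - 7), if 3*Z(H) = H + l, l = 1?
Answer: 24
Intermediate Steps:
Z(H) = 1/3 + H/3 (Z(H) = (H + 1)/3 = (1 + H)/3 = 1/3 + H/3)
-4*(Z(2) - 7) = -4*((1/3 + (1/3)*2) - 7) = -4*((1/3 + 2/3) - 7) = -4*(1 - 7) = -4*(-6) = 24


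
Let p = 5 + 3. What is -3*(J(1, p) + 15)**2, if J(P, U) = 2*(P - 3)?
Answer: -363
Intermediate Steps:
p = 8
J(P, U) = -6 + 2*P (J(P, U) = 2*(-3 + P) = -6 + 2*P)
-3*(J(1, p) + 15)**2 = -3*((-6 + 2*1) + 15)**2 = -3*((-6 + 2) + 15)**2 = -3*(-4 + 15)**2 = -3*11**2 = -3*121 = -363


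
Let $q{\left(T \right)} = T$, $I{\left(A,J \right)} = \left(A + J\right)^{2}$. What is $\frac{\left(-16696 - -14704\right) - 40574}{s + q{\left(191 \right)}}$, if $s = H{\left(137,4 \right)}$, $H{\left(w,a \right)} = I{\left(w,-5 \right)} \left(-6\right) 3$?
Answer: $\frac{42566}{313441} \approx 0.1358$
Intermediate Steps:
$H{\left(w,a \right)} = - 18 \left(-5 + w\right)^{2}$ ($H{\left(w,a \right)} = \left(w - 5\right)^{2} \left(-6\right) 3 = \left(-5 + w\right)^{2} \left(-6\right) 3 = - 6 \left(-5 + w\right)^{2} \cdot 3 = - 18 \left(-5 + w\right)^{2}$)
$s = -313632$ ($s = - 18 \left(-5 + 137\right)^{2} = - 18 \cdot 132^{2} = \left(-18\right) 17424 = -313632$)
$\frac{\left(-16696 - -14704\right) - 40574}{s + q{\left(191 \right)}} = \frac{\left(-16696 - -14704\right) - 40574}{-313632 + 191} = \frac{\left(-16696 + 14704\right) - 40574}{-313441} = \left(-1992 - 40574\right) \left(- \frac{1}{313441}\right) = \left(-42566\right) \left(- \frac{1}{313441}\right) = \frac{42566}{313441}$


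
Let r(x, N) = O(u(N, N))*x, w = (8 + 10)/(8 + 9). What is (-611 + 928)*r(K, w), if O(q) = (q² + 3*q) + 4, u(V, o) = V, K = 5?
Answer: 3800830/289 ≈ 13152.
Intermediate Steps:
w = 18/17 ≈ 1.0588
O(q) = 4 + q² + 3*q
r(x, N) = x*(4 + N² + 3*N) (r(x, N) = (4 + N² + 3*N)*x = x*(4 + N² + 3*N))
(-611 + 928)*r(K, w) = (-611 + 928)*(5*(4 + (18/17)² + 3*(18/17))) = 317*(5*(4 + 324/289 + 54/17)) = 317*(5*(2398/289)) = 317*(11990/289) = 3800830/289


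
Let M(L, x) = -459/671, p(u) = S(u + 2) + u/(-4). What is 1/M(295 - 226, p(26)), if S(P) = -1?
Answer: -671/459 ≈ -1.4619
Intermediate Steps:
p(u) = -1 - u/4 (p(u) = -1 + u/(-4) = -1 + u*(-¼) = -1 - u/4)
M(L, x) = -459/671 (M(L, x) = -459*1/671 = -459/671)
1/M(295 - 226, p(26)) = 1/(-459/671) = -671/459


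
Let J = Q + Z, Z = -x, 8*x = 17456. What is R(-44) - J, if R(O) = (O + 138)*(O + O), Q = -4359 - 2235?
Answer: 504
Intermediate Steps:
Q = -6594
R(O) = 2*O*(138 + O) (R(O) = (138 + O)*(2*O) = 2*O*(138 + O))
x = 2182 (x = (⅛)*17456 = 2182)
Z = -2182 (Z = -1*2182 = -2182)
J = -8776 (J = -6594 - 2182 = -8776)
R(-44) - J = 2*(-44)*(138 - 44) - 1*(-8776) = 2*(-44)*94 + 8776 = -8272 + 8776 = 504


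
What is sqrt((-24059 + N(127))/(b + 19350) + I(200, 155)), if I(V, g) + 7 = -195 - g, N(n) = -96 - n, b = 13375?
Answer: I*sqrt(15324603063)/6545 ≈ 18.914*I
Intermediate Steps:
I(V, g) = -202 - g (I(V, g) = -7 + (-195 - g) = -202 - g)
sqrt((-24059 + N(127))/(b + 19350) + I(200, 155)) = sqrt((-24059 + (-96 - 1*127))/(13375 + 19350) + (-202 - 1*155)) = sqrt((-24059 + (-96 - 127))/32725 + (-202 - 155)) = sqrt((-24059 - 223)*(1/32725) - 357) = sqrt(-24282*1/32725 - 357) = sqrt(-24282/32725 - 357) = sqrt(-11707107/32725) = I*sqrt(15324603063)/6545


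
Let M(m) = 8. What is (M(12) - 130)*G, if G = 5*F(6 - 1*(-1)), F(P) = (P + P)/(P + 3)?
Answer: -854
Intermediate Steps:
F(P) = 2*P/(3 + P) (F(P) = (2*P)/(3 + P) = 2*P/(3 + P))
G = 7 (G = 5*(2*(6 - 1*(-1))/(3 + (6 - 1*(-1)))) = 5*(2*(6 + 1)/(3 + (6 + 1))) = 5*(2*7/(3 + 7)) = 5*(2*7/10) = 5*(2*7*(1/10)) = 5*(7/5) = 7)
(M(12) - 130)*G = (8 - 130)*7 = -122*7 = -854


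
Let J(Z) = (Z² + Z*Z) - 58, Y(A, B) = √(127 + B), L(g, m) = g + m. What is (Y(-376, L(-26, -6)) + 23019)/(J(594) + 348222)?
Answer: 23019/1053836 + √95/1053836 ≈ 0.021852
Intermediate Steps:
J(Z) = -58 + 2*Z² (J(Z) = (Z² + Z²) - 58 = 2*Z² - 58 = -58 + 2*Z²)
(Y(-376, L(-26, -6)) + 23019)/(J(594) + 348222) = (√(127 + (-26 - 6)) + 23019)/((-58 + 2*594²) + 348222) = (√(127 - 32) + 23019)/((-58 + 2*352836) + 348222) = (√95 + 23019)/((-58 + 705672) + 348222) = (23019 + √95)/(705614 + 348222) = (23019 + √95)/1053836 = (23019 + √95)*(1/1053836) = 23019/1053836 + √95/1053836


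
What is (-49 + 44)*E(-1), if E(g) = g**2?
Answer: -5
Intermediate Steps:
(-49 + 44)*E(-1) = (-49 + 44)*(-1)**2 = -5*1 = -5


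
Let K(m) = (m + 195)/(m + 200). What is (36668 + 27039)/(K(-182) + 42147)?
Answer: 1146726/758659 ≈ 1.5115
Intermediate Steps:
K(m) = (195 + m)/(200 + m)
(36668 + 27039)/(K(-182) + 42147) = (36668 + 27039)/((195 - 182)/(200 - 182) + 42147) = 63707/(13/18 + 42147) = 63707/(758659/18) = 63707*(18/758659) = 1146726/758659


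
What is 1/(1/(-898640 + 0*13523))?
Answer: -898640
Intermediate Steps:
1/(1/(-898640 + 0*13523)) = 1/(1/(-898640 + 0)) = 1/(1/(-898640)) = 1/(-1/898640) = -898640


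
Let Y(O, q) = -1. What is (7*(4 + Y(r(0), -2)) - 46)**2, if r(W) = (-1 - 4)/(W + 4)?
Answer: 625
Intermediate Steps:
r(W) = -5/(4 + W)
(7*(4 + Y(r(0), -2)) - 46)**2 = (7*(4 - 1) - 46)**2 = (7*3 - 46)**2 = (21 - 46)**2 = (-25)**2 = 625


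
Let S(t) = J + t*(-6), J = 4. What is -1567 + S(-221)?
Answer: -237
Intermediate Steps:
S(t) = 4 - 6*t (S(t) = 4 + t*(-6) = 4 - 6*t)
-1567 + S(-221) = -1567 + (4 - 6*(-221)) = -1567 + (4 + 1326) = -1567 + 1330 = -237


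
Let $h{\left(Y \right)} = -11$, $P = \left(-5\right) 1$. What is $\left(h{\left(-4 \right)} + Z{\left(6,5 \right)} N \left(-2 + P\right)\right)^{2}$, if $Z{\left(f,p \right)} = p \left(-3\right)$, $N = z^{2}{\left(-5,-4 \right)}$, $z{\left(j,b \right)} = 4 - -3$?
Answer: $26357956$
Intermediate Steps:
$P = -5$
$z{\left(j,b \right)} = 7$ ($z{\left(j,b \right)} = 4 + 3 = 7$)
$N = 49$ ($N = 7^{2} = 49$)
$Z{\left(f,p \right)} = - 3 p$
$\left(h{\left(-4 \right)} + Z{\left(6,5 \right)} N \left(-2 + P\right)\right)^{2} = \left(-11 + \left(-3\right) 5 \cdot 49 \left(-2 - 5\right)\right)^{2} = \left(-11 + \left(-15\right) 49 \left(-7\right)\right)^{2} = \left(-11 - -5145\right)^{2} = \left(-11 + 5145\right)^{2} = 5134^{2} = 26357956$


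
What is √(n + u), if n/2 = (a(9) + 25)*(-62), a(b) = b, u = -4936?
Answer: 8*I*√143 ≈ 95.666*I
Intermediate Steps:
n = -4216 (n = 2*((9 + 25)*(-62)) = 2*(34*(-62)) = 2*(-2108) = -4216)
√(n + u) = √(-4216 - 4936) = √(-9152) = 8*I*√143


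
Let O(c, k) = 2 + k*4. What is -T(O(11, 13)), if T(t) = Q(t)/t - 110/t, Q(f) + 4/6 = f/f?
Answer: 329/162 ≈ 2.0309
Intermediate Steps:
Q(f) = ⅓ (Q(f) = -⅔ + f/f = -⅔ + 1 = ⅓)
O(c, k) = 2 + 4*k
T(t) = -329/(3*t) (T(t) = 1/(3*t) - 110/t = -329/(3*t))
-T(O(11, 13)) = -(-329)/(3*(2 + 4*13)) = -(-329)/(3*(2 + 52)) = -(-329)/(3*54) = -1*(-329/162) = 329/162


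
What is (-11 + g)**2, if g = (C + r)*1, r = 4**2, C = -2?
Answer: 9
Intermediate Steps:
r = 16
g = 14 (g = (-2 + 16)*1 = 14*1 = 14)
(-11 + g)**2 = (-11 + 14)**2 = 3**2 = 9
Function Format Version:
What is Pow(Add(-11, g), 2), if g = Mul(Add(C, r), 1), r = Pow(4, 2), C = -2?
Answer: 9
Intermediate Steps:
r = 16
g = 14 (g = Mul(Add(-2, 16), 1) = Mul(14, 1) = 14)
Pow(Add(-11, g), 2) = Pow(Add(-11, 14), 2) = Pow(3, 2) = 9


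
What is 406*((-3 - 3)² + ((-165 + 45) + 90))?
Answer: 2436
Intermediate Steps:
406*((-3 - 3)² + ((-165 + 45) + 90)) = 406*((-6)² + (-120 + 90)) = 406*(36 - 30) = 406*6 = 2436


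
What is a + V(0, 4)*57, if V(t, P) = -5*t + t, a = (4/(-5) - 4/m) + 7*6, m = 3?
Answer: 598/15 ≈ 39.867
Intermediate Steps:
a = 598/15 (a = (4/(-5) - 4/3) + 7*6 = (4*(-⅕) - 4*⅓) + 42 = (-⅘ - 4/3) + 42 = -32/15 + 42 = 598/15 ≈ 39.867)
V(t, P) = -4*t
a + V(0, 4)*57 = 598/15 - 4*0*57 = 598/15 + 0*57 = 598/15 + 0 = 598/15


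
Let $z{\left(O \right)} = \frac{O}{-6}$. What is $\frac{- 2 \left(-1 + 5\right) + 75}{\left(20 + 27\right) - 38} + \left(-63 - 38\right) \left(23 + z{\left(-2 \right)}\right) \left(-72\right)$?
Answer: $\frac{1527187}{9} \approx 1.6969 \cdot 10^{5}$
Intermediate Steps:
$z{\left(O \right)} = - \frac{O}{6}$ ($z{\left(O \right)} = O \left(- \frac{1}{6}\right) = - \frac{O}{6}$)
$\frac{- 2 \left(-1 + 5\right) + 75}{\left(20 + 27\right) - 38} + \left(-63 - 38\right) \left(23 + z{\left(-2 \right)}\right) \left(-72\right) = \frac{- 2 \left(-1 + 5\right) + 75}{\left(20 + 27\right) - 38} + \left(-63 - 38\right) \left(23 - - \frac{1}{3}\right) \left(-72\right) = \frac{\left(-2\right) 4 + 75}{47 - 38} + - 101 \left(23 + \frac{1}{3}\right) \left(-72\right) = \frac{-8 + 75}{9} + \left(-101\right) \frac{70}{3} \left(-72\right) = 67 \cdot \frac{1}{9} - -169680 = \frac{67}{9} + 169680 = \frac{1527187}{9}$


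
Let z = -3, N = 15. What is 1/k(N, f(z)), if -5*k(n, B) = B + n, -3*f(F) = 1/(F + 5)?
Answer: -30/89 ≈ -0.33708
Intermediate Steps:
f(F) = -1/(3*(5 + F)) (f(F) = -1/(3*(F + 5)) = -1/(3*(5 + F)))
k(n, B) = -B/5 - n/5 (k(n, B) = -(B + n)/5 = -B/5 - n/5)
1/k(N, f(z)) = 1/(-(-1)/(5*(15 + 3*(-3))) - ⅕*15) = 1/(-(-1)/(5*(15 - 9)) - 3) = 1/(-(-1)/(5*6) - 3) = 1/(-⅕*(-⅙) - 3) = 1/(1/30 - 3) = 1/(-89/30) = -30/89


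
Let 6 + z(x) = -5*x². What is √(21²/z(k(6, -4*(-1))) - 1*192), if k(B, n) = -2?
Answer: I*√141258/26 ≈ 14.456*I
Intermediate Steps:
z(x) = -6 - 5*x²
√(21²/z(k(6, -4*(-1))) - 1*192) = √(21²/(-6 - 5*(-2)²) - 1*192) = √(441/(-6 - 5*4) - 192) = √(441/(-6 - 20) - 192) = √(441/(-26) - 192) = √(441*(-1/26) - 192) = √(-441/26 - 192) = √(-5433/26) = I*√141258/26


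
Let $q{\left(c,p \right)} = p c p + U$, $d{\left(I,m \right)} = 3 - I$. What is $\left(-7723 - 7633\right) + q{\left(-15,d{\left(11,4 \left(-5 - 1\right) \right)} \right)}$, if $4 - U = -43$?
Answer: $-16269$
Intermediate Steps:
$U = 47$ ($U = 4 - -43 = 4 + 43 = 47$)
$q{\left(c,p \right)} = 47 + c p^{2}$ ($q{\left(c,p \right)} = p c p + 47 = c p p + 47 = c p^{2} + 47 = 47 + c p^{2}$)
$\left(-7723 - 7633\right) + q{\left(-15,d{\left(11,4 \left(-5 - 1\right) \right)} \right)} = \left(-7723 - 7633\right) + \left(47 - 15 \left(3 - 11\right)^{2}\right) = -15356 + \left(47 - 15 \left(3 - 11\right)^{2}\right) = -15356 + \left(47 - 15 \left(-8\right)^{2}\right) = -15356 + \left(47 - 960\right) = -15356 - 913 = -16269$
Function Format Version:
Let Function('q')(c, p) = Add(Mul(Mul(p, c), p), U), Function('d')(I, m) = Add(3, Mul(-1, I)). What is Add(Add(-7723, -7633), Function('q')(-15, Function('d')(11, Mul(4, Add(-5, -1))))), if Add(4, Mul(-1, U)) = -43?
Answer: -16269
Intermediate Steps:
U = 47 (U = Add(4, Mul(-1, -43)) = Add(4, 43) = 47)
Function('q')(c, p) = Add(47, Mul(c, Pow(p, 2))) (Function('q')(c, p) = Add(Mul(Mul(p, c), p), 47) = Add(Mul(Mul(c, p), p), 47) = Add(Mul(c, Pow(p, 2)), 47) = Add(47, Mul(c, Pow(p, 2))))
Add(Add(-7723, -7633), Function('q')(-15, Function('d')(11, Mul(4, Add(-5, -1))))) = Add(Add(-7723, -7633), Add(47, Mul(-15, Pow(Add(3, Mul(-1, 11)), 2)))) = Add(-15356, Add(47, Mul(-15, Pow(Add(3, -11), 2)))) = Add(-15356, Add(47, Mul(-15, Pow(-8, 2)))) = Add(-15356, Add(47, Mul(-15, 64))) = Add(-15356, Add(47, -960)) = Add(-15356, -913) = -16269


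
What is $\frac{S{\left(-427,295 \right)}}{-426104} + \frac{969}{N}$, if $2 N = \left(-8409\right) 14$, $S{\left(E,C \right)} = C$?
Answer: $- \frac{20488541}{1194369512} \approx -0.017154$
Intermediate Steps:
$N = -58863$ ($N = \frac{\left(-8409\right) 14}{2} = \frac{1}{2} \left(-117726\right) = -58863$)
$\frac{S{\left(-427,295 \right)}}{-426104} + \frac{969}{N} = \frac{295}{-426104} + \frac{969}{-58863} = 295 \left(- \frac{1}{426104}\right) + 969 \left(- \frac{1}{58863}\right) = - \frac{295}{426104} - \frac{323}{19621} = - \frac{20488541}{1194369512}$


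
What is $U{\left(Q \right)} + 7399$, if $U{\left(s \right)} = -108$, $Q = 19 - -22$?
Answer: $7291$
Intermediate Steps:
$Q = 41$ ($Q = 19 + 22 = 41$)
$U{\left(Q \right)} + 7399 = -108 + 7399 = 7291$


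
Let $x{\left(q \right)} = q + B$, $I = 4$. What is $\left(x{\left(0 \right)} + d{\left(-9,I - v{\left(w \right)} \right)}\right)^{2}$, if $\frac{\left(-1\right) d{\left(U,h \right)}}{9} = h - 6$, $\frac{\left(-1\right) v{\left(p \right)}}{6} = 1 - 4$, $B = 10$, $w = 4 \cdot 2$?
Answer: $36100$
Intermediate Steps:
$w = 8$
$v{\left(p \right)} = 18$ ($v{\left(p \right)} = - 6 \left(1 - 4\right) = \left(-6\right) \left(-3\right) = 18$)
$d{\left(U,h \right)} = 54 - 9 h$ ($d{\left(U,h \right)} = - 9 \left(h - 6\right) = - 9 \left(-6 + h\right) = 54 - 9 h$)
$x{\left(q \right)} = 10 + q$ ($x{\left(q \right)} = q + 10 = 10 + q$)
$\left(x{\left(0 \right)} + d{\left(-9,I - v{\left(w \right)} \right)}\right)^{2} = \left(\left(10 + 0\right) - \left(-54 + 9 \left(4 - 18\right)\right)\right)^{2} = \left(10 - \left(-54 + 9 \left(4 - 18\right)\right)\right)^{2} = \left(10 + \left(54 - -126\right)\right)^{2} = \left(10 + \left(54 + 126\right)\right)^{2} = \left(10 + 180\right)^{2} = 190^{2} = 36100$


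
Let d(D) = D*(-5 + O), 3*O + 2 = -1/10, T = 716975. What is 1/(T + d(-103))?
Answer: 10/7175621 ≈ 1.3936e-6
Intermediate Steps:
O = -7/10 (O = -⅔ + (-1/10)/3 = -⅔ + (-1*⅒)/3 = -⅔ + (⅓)*(-⅒) = -⅔ - 1/30 = -7/10 ≈ -0.70000)
d(D) = -57*D/10 (d(D) = D*(-5 - 7/10) = D*(-57/10) = -57*D/10)
1/(T + d(-103)) = 1/(716975 - 57/10*(-103)) = 1/(716975 + 5871/10) = 1/(7175621/10) = 10/7175621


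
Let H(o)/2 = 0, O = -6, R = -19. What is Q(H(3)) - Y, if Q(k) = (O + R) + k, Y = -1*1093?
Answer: 1068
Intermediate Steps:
H(o) = 0 (H(o) = 2*0 = 0)
Y = -1093
Q(k) = -25 + k (Q(k) = (-6 - 19) + k = -25 + k)
Q(H(3)) - Y = (-25 + 0) - 1*(-1093) = -25 + 1093 = 1068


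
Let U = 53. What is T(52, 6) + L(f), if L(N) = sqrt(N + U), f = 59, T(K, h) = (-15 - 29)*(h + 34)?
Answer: -1760 + 4*sqrt(7) ≈ -1749.4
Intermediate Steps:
T(K, h) = -1496 - 44*h (T(K, h) = -44*(34 + h) = -1496 - 44*h)
L(N) = sqrt(53 + N) (L(N) = sqrt(N + 53) = sqrt(53 + N))
T(52, 6) + L(f) = (-1496 - 44*6) + sqrt(53 + 59) = (-1496 - 264) + sqrt(112) = -1760 + 4*sqrt(7)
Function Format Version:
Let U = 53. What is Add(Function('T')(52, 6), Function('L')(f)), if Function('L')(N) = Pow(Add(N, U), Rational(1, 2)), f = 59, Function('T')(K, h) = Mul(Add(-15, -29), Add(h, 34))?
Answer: Add(-1760, Mul(4, Pow(7, Rational(1, 2)))) ≈ -1749.4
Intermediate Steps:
Function('T')(K, h) = Add(-1496, Mul(-44, h)) (Function('T')(K, h) = Mul(-44, Add(34, h)) = Add(-1496, Mul(-44, h)))
Function('L')(N) = Pow(Add(53, N), Rational(1, 2)) (Function('L')(N) = Pow(Add(N, 53), Rational(1, 2)) = Pow(Add(53, N), Rational(1, 2)))
Add(Function('T')(52, 6), Function('L')(f)) = Add(Add(-1496, Mul(-44, 6)), Pow(Add(53, 59), Rational(1, 2))) = Add(Add(-1496, -264), Pow(112, Rational(1, 2))) = Add(-1760, Mul(4, Pow(7, Rational(1, 2))))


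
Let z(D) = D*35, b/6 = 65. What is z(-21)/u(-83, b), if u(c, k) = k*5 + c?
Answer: -735/1867 ≈ -0.39368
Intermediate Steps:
b = 390 (b = 6*65 = 390)
u(c, k) = c + 5*k (u(c, k) = 5*k + c = c + 5*k)
z(D) = 35*D
z(-21)/u(-83, b) = (35*(-21))/(-83 + 5*390) = -735/(-83 + 1950) = -735/1867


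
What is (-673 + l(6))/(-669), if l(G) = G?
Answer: 667/669 ≈ 0.99701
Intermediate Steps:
(-673 + l(6))/(-669) = (-673 + 6)/(-669) = -667*(-1/669) = 667/669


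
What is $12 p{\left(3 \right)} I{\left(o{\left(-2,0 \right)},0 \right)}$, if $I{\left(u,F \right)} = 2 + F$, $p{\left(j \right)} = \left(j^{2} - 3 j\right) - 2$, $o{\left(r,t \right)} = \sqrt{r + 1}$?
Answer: $-48$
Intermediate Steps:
$o{\left(r,t \right)} = \sqrt{1 + r}$
$p{\left(j \right)} = -2 + j^{2} - 3 j$
$12 p{\left(3 \right)} I{\left(o{\left(-2,0 \right)},0 \right)} = 12 \left(-2 + 3^{2} - 9\right) \left(2 + 0\right) = 12 \left(-2 + 9 - 9\right) 2 = 12 \left(-2\right) 2 = \left(-24\right) 2 = -48$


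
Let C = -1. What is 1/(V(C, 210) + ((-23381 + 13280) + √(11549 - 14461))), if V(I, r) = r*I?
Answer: -1473/15188519 - 4*I*√182/106319633 ≈ -9.6981e-5 - 5.0755e-7*I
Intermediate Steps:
V(I, r) = I*r
1/(V(C, 210) + ((-23381 + 13280) + √(11549 - 14461))) = 1/(-1*210 + ((-23381 + 13280) + √(11549 - 14461))) = 1/(-210 + (-10101 + √(-2912))) = 1/(-210 + (-10101 + 4*I*√182)) = 1/(-10311 + 4*I*√182)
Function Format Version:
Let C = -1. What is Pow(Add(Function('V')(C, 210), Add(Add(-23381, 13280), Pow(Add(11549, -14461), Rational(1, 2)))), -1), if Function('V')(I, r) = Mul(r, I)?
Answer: Add(Rational(-1473, 15188519), Mul(Rational(-4, 106319633), I, Pow(182, Rational(1, 2)))) ≈ Add(-9.6981e-5, Mul(-5.0755e-7, I))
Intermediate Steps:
Function('V')(I, r) = Mul(I, r)
Pow(Add(Function('V')(C, 210), Add(Add(-23381, 13280), Pow(Add(11549, -14461), Rational(1, 2)))), -1) = Pow(Add(Mul(-1, 210), Add(Add(-23381, 13280), Pow(Add(11549, -14461), Rational(1, 2)))), -1) = Pow(Add(-210, Add(-10101, Pow(-2912, Rational(1, 2)))), -1) = Pow(Add(-210, Add(-10101, Mul(4, I, Pow(182, Rational(1, 2))))), -1) = Pow(Add(-10311, Mul(4, I, Pow(182, Rational(1, 2)))), -1)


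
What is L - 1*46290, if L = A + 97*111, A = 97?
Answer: -35426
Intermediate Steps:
L = 10864 (L = 97 + 97*111 = 97 + 10767 = 10864)
L - 1*46290 = 10864 - 1*46290 = 10864 - 46290 = -35426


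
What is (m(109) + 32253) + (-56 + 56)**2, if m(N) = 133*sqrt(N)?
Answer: 32253 + 133*sqrt(109) ≈ 33642.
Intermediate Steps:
(m(109) + 32253) + (-56 + 56)**2 = (133*sqrt(109) + 32253) + (-56 + 56)**2 = (32253 + 133*sqrt(109)) + 0**2 = (32253 + 133*sqrt(109)) + 0 = 32253 + 133*sqrt(109)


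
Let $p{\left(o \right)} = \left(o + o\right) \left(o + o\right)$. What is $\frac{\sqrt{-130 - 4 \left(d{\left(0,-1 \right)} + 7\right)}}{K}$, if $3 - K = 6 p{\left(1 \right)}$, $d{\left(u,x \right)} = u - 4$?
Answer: $- \frac{i \sqrt{142}}{21} \approx - 0.56745 i$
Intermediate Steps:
$d{\left(u,x \right)} = -4 + u$
$p{\left(o \right)} = 4 o^{2}$ ($p{\left(o \right)} = 2 o 2 o = 4 o^{2}$)
$K = -21$ ($K = 3 - 6 \cdot 4 \cdot 1^{2} = 3 - 6 \cdot 4 \cdot 1 = 3 - 6 \cdot 4 = 3 - 24 = -21$)
$\frac{\sqrt{-130 - 4 \left(d{\left(0,-1 \right)} + 7\right)}}{K} = \frac{\sqrt{-130 - 4 \left(\left(-4 + 0\right) + 7\right)}}{-21} = \sqrt{-130 - 4 \left(-4 + 7\right)} \left(- \frac{1}{21}\right) = \sqrt{-130 - 12} \left(- \frac{1}{21}\right) = \sqrt{-142} \left(- \frac{1}{21}\right) = i \sqrt{142} \left(- \frac{1}{21}\right) = - \frac{i \sqrt{142}}{21}$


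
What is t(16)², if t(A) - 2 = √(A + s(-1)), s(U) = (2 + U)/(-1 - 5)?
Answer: (12 + √570)²/36 ≈ 35.750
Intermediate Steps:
s(U) = -⅓ - U/6 (s(U) = (2 + U)/(-6) = (2 + U)*(-⅙) = -⅓ - U/6)
t(A) = 2 + √(-⅙ + A) (t(A) = 2 + √(A + (-⅓ - ⅙*(-1))) = 2 + √(A + (-⅓ + ⅙)) = 2 + √(A - ⅙) = 2 + √(-⅙ + A))
t(16)² = (2 + √(-6 + 36*16)/6)² = (2 + √(-6 + 576)/6)² = (2 + √570/6)²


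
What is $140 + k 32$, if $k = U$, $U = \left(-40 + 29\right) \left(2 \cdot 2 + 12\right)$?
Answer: $-5492$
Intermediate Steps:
$U = -176$ ($U = - 11 \left(4 + 12\right) = \left(-11\right) 16 = -176$)
$k = -176$
$140 + k 32 = 140 - 5632 = -5492$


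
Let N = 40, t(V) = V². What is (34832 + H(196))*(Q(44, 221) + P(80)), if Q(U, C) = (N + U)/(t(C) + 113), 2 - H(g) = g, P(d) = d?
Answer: 22609400292/8159 ≈ 2.7711e+6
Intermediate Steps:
H(g) = 2 - g
Q(U, C) = (40 + U)/(113 + C²) (Q(U, C) = (40 + U)/(C² + 113) = (40 + U)/(113 + C²))
(34832 + H(196))*(Q(44, 221) + P(80)) = (34832 + (2 - 1*196))*((40 + 44)/(113 + 221²) + 80) = (34832 + (2 - 196))*(84/(113 + 48841) + 80) = (34832 - 194)*(84/48954 + 80) = 34638*((1/48954)*84 + 80) = 34638*(14/8159 + 80) = 34638*(652734/8159) = 22609400292/8159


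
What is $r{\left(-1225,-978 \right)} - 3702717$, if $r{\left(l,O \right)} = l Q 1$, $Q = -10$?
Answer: $-3690467$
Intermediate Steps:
$r{\left(l,O \right)} = - 10 l$ ($r{\left(l,O \right)} = l \left(-10\right) 1 = - 10 l 1 = - 10 l$)
$r{\left(-1225,-978 \right)} - 3702717 = \left(-10\right) \left(-1225\right) - 3702717 = 12250 - 3702717 = -3690467$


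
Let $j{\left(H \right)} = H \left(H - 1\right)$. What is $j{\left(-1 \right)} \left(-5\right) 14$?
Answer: $-140$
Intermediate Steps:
$j{\left(H \right)} = H \left(-1 + H\right)$
$j{\left(-1 \right)} \left(-5\right) 14 = - (-1 - 1) \left(-5\right) 14 = \left(-1\right) \left(-2\right) \left(-5\right) 14 = 2 \left(-5\right) 14 = \left(-10\right) 14 = -140$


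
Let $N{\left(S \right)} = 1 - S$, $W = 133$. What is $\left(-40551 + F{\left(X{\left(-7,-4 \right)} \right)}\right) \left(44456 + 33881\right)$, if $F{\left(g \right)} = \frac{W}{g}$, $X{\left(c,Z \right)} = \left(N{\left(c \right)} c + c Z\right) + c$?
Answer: $- \frac{15884706838}{5} \approx -3.1769 \cdot 10^{9}$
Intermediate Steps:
$X{\left(c,Z \right)} = c + Z c + c \left(1 - c\right)$ ($X{\left(c,Z \right)} = \left(\left(1 - c\right) c + c Z\right) + c = \left(c \left(1 - c\right) + Z c\right) + c = \left(Z c + c \left(1 - c\right)\right) + c = c + Z c + c \left(1 - c\right)$)
$F{\left(g \right)} = \frac{133}{g}$
$\left(-40551 + F{\left(X{\left(-7,-4 \right)} \right)}\right) \left(44456 + 33881\right) = \left(-40551 + \frac{133}{\left(-7\right) \left(2 - 4 - -7\right)}\right) \left(44456 + 33881\right) = \left(-40551 + \frac{133}{\left(-7\right) \left(2 - 4 + 7\right)}\right) 78337 = \left(-40551 + \frac{133}{\left(-7\right) 5}\right) 78337 = \left(-40551 + \frac{133}{-35}\right) 78337 = \left(-40551 + 133 \left(- \frac{1}{35}\right)\right) 78337 = \left(-40551 - \frac{19}{5}\right) 78337 = \left(- \frac{202774}{5}\right) 78337 = - \frac{15884706838}{5}$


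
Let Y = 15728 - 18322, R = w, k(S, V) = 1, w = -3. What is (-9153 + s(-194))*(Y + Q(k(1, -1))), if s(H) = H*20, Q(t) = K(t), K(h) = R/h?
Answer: 33846701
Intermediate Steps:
R = -3
K(h) = -3/h
Q(t) = -3/t
s(H) = 20*H
Y = -2594
(-9153 + s(-194))*(Y + Q(k(1, -1))) = (-9153 + 20*(-194))*(-2594 - 3/1) = (-9153 - 3880)*(-2594 - 3*1) = -13033*(-2594 - 3) = -13033*(-2597) = 33846701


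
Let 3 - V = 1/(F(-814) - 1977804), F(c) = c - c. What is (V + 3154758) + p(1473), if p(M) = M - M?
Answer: 6239498924845/1977804 ≈ 3.1548e+6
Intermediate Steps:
p(M) = 0
F(c) = 0
V = 5933413/1977804 (V = 3 - 1/(0 - 1977804) = 3 - 1/(-1977804) = 3 - 1*(-1/1977804) = 3 + 1/1977804 = 5933413/1977804 ≈ 3.0000)
(V + 3154758) + p(1473) = (5933413/1977804 + 3154758) + 0 = 6239498924845/1977804 + 0 = 6239498924845/1977804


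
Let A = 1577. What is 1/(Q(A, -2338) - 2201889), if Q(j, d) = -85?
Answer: -1/2201974 ≈ -4.5414e-7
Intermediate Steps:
1/(Q(A, -2338) - 2201889) = 1/(-85 - 2201889) = 1/(-2201974) = -1/2201974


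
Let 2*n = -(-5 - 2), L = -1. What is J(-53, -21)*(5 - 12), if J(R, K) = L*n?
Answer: 49/2 ≈ 24.500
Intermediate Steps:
n = 7/2 (n = (-(-5 - 2))/2 = (-1*(-7))/2 = (½)*7 = 7/2 ≈ 3.5000)
J(R, K) = -7/2 (J(R, K) = -1*7/2 = -7/2)
J(-53, -21)*(5 - 12) = -7*(5 - 12)/2 = -7/2*(-7) = 49/2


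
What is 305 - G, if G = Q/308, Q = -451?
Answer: 8581/28 ≈ 306.46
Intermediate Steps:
G = -41/28 (G = -451/308 = -451*1/308 = -41/28 ≈ -1.4643)
305 - G = 305 - 1*(-41/28) = 305 + 41/28 = 8581/28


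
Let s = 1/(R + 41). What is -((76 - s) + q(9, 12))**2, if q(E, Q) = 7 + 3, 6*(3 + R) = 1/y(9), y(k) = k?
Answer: -31153662016/4214809 ≈ -7391.5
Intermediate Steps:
R = -161/54 (R = -3 + (1/6)/9 = -3 + (1/6)*(1/9) = -3 + 1/54 = -161/54 ≈ -2.9815)
q(E, Q) = 10
s = 54/2053 (s = 1/(-161/54 + 41) = 1/(2053/54) = 54/2053 ≈ 0.026303)
-((76 - s) + q(9, 12))**2 = -((76 - 1*54/2053) + 10)**2 = -((76 - 54/2053) + 10)**2 = -(155974/2053 + 10)**2 = -(176504/2053)**2 = -1*31153662016/4214809 = -31153662016/4214809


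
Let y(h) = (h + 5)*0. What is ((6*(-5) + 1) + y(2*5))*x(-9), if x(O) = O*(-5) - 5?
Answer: -1160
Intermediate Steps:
y(h) = 0 (y(h) = (5 + h)*0 = 0)
x(O) = -5 - 5*O (x(O) = -5*O - 5 = -5 - 5*O)
((6*(-5) + 1) + y(2*5))*x(-9) = ((6*(-5) + 1) + 0)*(-5 - 5*(-9)) = ((-30 + 1) + 0)*(-5 + 45) = (-29 + 0)*40 = -29*40 = -1160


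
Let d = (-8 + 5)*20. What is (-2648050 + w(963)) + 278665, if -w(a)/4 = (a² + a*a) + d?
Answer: -9788097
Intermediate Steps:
d = -60 (d = -3*20 = -60)
w(a) = 240 - 8*a² (w(a) = -4*((a² + a*a) - 60) = -4*((a² + a²) - 60) = -4*(2*a² - 60) = -4*(-60 + 2*a²) = 240 - 8*a²)
(-2648050 + w(963)) + 278665 = (-2648050 + (240 - 8*963²)) + 278665 = (-2648050 + (240 - 8*927369)) + 278665 = (-2648050 + (240 - 7418952)) + 278665 = (-2648050 - 7418712) + 278665 = -10066762 + 278665 = -9788097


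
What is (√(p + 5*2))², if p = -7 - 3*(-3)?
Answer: 12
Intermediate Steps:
p = 2 (p = -7 - 1*(-9) = -7 + 9 = 2)
(√(p + 5*2))² = (√(2 + 5*2))² = (√(2 + 10))² = (√12)² = (2*√3)² = 12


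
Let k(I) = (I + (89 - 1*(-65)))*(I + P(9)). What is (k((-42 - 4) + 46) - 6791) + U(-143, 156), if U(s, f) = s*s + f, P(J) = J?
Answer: 15200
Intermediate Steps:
k(I) = (9 + I)*(154 + I) (k(I) = (I + (89 - 1*(-65)))*(I + 9) = (I + (89 + 65))*(9 + I) = (I + 154)*(9 + I) = (154 + I)*(9 + I) = (9 + I)*(154 + I))
U(s, f) = f + s**2 (U(s, f) = s**2 + f = f + s**2)
(k((-42 - 4) + 46) - 6791) + U(-143, 156) = ((1386 + ((-42 - 4) + 46)**2 + 163*((-42 - 4) + 46)) - 6791) + (156 + (-143)**2) = ((1386 + (-46 + 46)**2 + 163*(-46 + 46)) - 6791) + (156 + 20449) = ((1386 + 0**2 + 163*0) - 6791) + 20605 = ((1386 + 0 + 0) - 6791) + 20605 = (1386 - 6791) + 20605 = -5405 + 20605 = 15200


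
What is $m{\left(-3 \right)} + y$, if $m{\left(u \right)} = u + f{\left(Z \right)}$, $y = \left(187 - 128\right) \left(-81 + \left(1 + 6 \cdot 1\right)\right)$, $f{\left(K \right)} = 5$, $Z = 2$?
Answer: $-4364$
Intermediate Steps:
$y = -4366$ ($y = 59 \left(-81 + \left(1 + 6\right)\right) = 59 \left(-81 + 7\right) = 59 \left(-74\right) = -4366$)
$m{\left(u \right)} = 5 + u$ ($m{\left(u \right)} = u + 5 = 5 + u$)
$m{\left(-3 \right)} + y = \left(5 - 3\right) - 4366 = 2 - 4366 = -4364$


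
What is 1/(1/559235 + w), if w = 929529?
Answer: 559235/519825150316 ≈ 1.0758e-6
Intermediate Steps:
1/(1/559235 + w) = 1/(1/559235 + 929529) = 1/(519825150316/559235) = 559235/519825150316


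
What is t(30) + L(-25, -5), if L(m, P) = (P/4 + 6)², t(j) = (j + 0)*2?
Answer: 1321/16 ≈ 82.563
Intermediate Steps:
t(j) = 2*j (t(j) = j*2 = 2*j)
L(m, P) = (6 + P/4)² (L(m, P) = (P*(¼) + 6)² = (P/4 + 6)² = (6 + P/4)²)
t(30) + L(-25, -5) = 2*30 + (24 - 5)²/16 = 60 + (1/16)*19² = 60 + (1/16)*361 = 60 + 361/16 = 1321/16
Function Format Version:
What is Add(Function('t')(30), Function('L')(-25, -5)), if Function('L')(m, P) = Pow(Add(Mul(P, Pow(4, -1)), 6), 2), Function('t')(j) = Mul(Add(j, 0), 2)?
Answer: Rational(1321, 16) ≈ 82.563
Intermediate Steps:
Function('t')(j) = Mul(2, j) (Function('t')(j) = Mul(j, 2) = Mul(2, j))
Function('L')(m, P) = Pow(Add(6, Mul(Rational(1, 4), P)), 2) (Function('L')(m, P) = Pow(Add(Mul(P, Rational(1, 4)), 6), 2) = Pow(Add(Mul(Rational(1, 4), P), 6), 2) = Pow(Add(6, Mul(Rational(1, 4), P)), 2))
Add(Function('t')(30), Function('L')(-25, -5)) = Add(Mul(2, 30), Mul(Rational(1, 16), Pow(Add(24, -5), 2))) = Add(60, Mul(Rational(1, 16), Pow(19, 2))) = Add(60, Mul(Rational(1, 16), 361)) = Add(60, Rational(361, 16)) = Rational(1321, 16)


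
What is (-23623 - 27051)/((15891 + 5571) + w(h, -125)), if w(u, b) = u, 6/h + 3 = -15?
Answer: -152022/64385 ≈ -2.3611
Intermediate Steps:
h = -⅓ (h = 6/(-3 - 15) = 6/(-18) = 6*(-1/18) = -⅓ ≈ -0.33333)
(-23623 - 27051)/((15891 + 5571) + w(h, -125)) = (-23623 - 27051)/((15891 + 5571) - ⅓) = -50674/(21462 - ⅓) = -50674/64385/3 = -50674*3/64385 = -152022/64385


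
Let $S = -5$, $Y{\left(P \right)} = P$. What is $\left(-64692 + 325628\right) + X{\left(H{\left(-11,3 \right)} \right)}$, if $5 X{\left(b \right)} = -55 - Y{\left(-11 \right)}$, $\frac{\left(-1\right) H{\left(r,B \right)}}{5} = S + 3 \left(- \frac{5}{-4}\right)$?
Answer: $\frac{1304636}{5} \approx 2.6093 \cdot 10^{5}$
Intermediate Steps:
$H{\left(r,B \right)} = \frac{25}{4}$ ($H{\left(r,B \right)} = - 5 \left(-5 + 3 \left(- \frac{5}{-4}\right)\right) = - 5 \left(-5 + 3 \left(\left(-5\right) \left(- \frac{1}{4}\right)\right)\right) = - 5 \left(-5 + 3 \cdot \frac{5}{4}\right) = - 5 \left(-5 + \frac{15}{4}\right) = \left(-5\right) \left(- \frac{5}{4}\right) = \frac{25}{4}$)
$X{\left(b \right)} = - \frac{44}{5}$ ($X{\left(b \right)} = \frac{-55 - -11}{5} = \frac{-55 + 11}{5} = \frac{1}{5} \left(-44\right) = - \frac{44}{5}$)
$\left(-64692 + 325628\right) + X{\left(H{\left(-11,3 \right)} \right)} = \left(-64692 + 325628\right) - \frac{44}{5} = 260936 - \frac{44}{5} = \frac{1304636}{5}$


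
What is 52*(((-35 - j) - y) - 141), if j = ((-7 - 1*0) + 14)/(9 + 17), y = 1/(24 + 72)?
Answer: -219997/24 ≈ -9166.5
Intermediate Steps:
y = 1/96 ≈ 0.010417
j = 7/26 (j = ((-7 + 0) + 14)/26 = (-7 + 14)*(1/26) = 7*(1/26) = 7/26 ≈ 0.26923)
52*(((-35 - j) - y) - 141) = 52*(((-35 - 1*7/26) - 1*1/96) - 141) = 52*(((-35 - 7/26) - 1/96) - 141) = 52*((-917/26 - 1/96) - 141) = 52*(-44029/1248 - 141) = 52*(-219997/1248) = -219997/24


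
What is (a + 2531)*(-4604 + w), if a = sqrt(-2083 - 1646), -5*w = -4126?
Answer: -47820714/5 - 18894*I*sqrt(3729)/5 ≈ -9.5641e+6 - 2.3075e+5*I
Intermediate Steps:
w = 4126/5 (w = -1/5*(-4126) = 4126/5 ≈ 825.20)
a = I*sqrt(3729) (a = sqrt(-3729) = I*sqrt(3729) ≈ 61.066*I)
(a + 2531)*(-4604 + w) = (I*sqrt(3729) + 2531)*(-4604 + 4126/5) = (2531 + I*sqrt(3729))*(-18894/5) = -47820714/5 - 18894*I*sqrt(3729)/5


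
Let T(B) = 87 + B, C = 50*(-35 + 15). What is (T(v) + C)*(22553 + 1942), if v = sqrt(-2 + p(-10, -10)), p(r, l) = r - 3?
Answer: -22363935 + 24495*I*sqrt(15) ≈ -2.2364e+7 + 94869.0*I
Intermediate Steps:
p(r, l) = -3 + r
C = -1000 (C = 50*(-20) = -1000)
v = I*sqrt(15) (v = sqrt(-2 + (-3 - 10)) = sqrt(-2 - 13) = sqrt(-15) = I*sqrt(15) ≈ 3.873*I)
(T(v) + C)*(22553 + 1942) = ((87 + I*sqrt(15)) - 1000)*(22553 + 1942) = (-913 + I*sqrt(15))*24495 = -22363935 + 24495*I*sqrt(15)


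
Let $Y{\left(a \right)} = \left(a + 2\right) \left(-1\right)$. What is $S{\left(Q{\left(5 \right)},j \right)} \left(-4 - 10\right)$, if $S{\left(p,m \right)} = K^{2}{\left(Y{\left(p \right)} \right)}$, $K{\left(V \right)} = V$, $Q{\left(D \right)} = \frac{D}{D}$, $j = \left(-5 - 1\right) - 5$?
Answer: $-126$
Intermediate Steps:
$Y{\left(a \right)} = -2 - a$ ($Y{\left(a \right)} = \left(2 + a\right) \left(-1\right) = -2 - a$)
$j = -11$ ($j = -6 - 5 = -11$)
$Q{\left(D \right)} = 1$
$S{\left(p,m \right)} = \left(-2 - p\right)^{2}$
$S{\left(Q{\left(5 \right)},j \right)} \left(-4 - 10\right) = \left(2 + 1\right)^{2} \left(-4 - 10\right) = 3^{2} \left(-14\right) = 9 \left(-14\right) = -126$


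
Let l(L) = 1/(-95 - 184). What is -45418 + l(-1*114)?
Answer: -12671623/279 ≈ -45418.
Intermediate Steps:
l(L) = -1/279 (l(L) = 1/(-279) = -1/279)
-45418 + l(-1*114) = -45418 - 1/279 = -12671623/279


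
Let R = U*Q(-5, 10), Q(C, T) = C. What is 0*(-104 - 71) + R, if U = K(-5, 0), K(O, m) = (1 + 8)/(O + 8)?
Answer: -15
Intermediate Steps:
K(O, m) = 9/(8 + O)
U = 3 (U = 9/(8 - 5) = 9/3 = 9*(1/3) = 3)
R = -15 (R = 3*(-5) = -15)
0*(-104 - 71) + R = 0*(-104 - 71) - 15 = 0*(-175) - 15 = 0 - 15 = -15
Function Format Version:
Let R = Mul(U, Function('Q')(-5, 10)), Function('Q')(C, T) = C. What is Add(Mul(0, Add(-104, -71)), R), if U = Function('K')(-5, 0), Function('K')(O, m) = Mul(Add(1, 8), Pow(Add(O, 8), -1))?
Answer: -15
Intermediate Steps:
Function('K')(O, m) = Mul(9, Pow(Add(8, O), -1))
U = 3 (U = Mul(9, Pow(Add(8, -5), -1)) = Mul(9, Pow(3, -1)) = Mul(9, Rational(1, 3)) = 3)
R = -15 (R = Mul(3, -5) = -15)
Add(Mul(0, Add(-104, -71)), R) = Add(Mul(0, Add(-104, -71)), -15) = Add(Mul(0, -175), -15) = Add(0, -15) = -15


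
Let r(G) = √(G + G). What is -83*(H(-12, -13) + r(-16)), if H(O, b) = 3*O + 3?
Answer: 2739 - 332*I*√2 ≈ 2739.0 - 469.52*I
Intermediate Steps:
H(O, b) = 3 + 3*O
r(G) = √2*√G (r(G) = √(2*G) = √2*√G)
-83*(H(-12, -13) + r(-16)) = -83*((3 + 3*(-12)) + √2*√(-16)) = -83*((3 - 36) + √2*(4*I)) = -83*(-33 + 4*I*√2) = 2739 - 332*I*√2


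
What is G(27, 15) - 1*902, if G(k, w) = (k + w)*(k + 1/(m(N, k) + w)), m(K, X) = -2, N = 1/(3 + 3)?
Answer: 3058/13 ≈ 235.23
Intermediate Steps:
N = 1/6 ≈ 0.16667
G(k, w) = (k + w)*(k + 1/(-2 + w))
G(27, 15) - 1*902 = (27 + 15 - 2*27**2 + 27*15**2 + 15*27**2 - 2*27*15)/(-2 + 15) - 1*902 = (27 + 15 - 2*729 + 27*225 + 15*729 - 810)/13 - 902 = (27 + 15 - 1458 + 6075 + 10935 - 810)/13 - 902 = (1/13)*14784 - 902 = 14784/13 - 902 = 3058/13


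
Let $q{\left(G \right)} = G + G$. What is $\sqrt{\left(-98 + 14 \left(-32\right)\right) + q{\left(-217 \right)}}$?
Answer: $14 i \sqrt{5} \approx 31.305 i$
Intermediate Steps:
$q{\left(G \right)} = 2 G$
$\sqrt{\left(-98 + 14 \left(-32\right)\right) + q{\left(-217 \right)}} = \sqrt{\left(-98 + 14 \left(-32\right)\right) + 2 \left(-217\right)} = \sqrt{\left(-98 - 448\right) - 434} = \sqrt{-546 - 434} = \sqrt{-980} = 14 i \sqrt{5}$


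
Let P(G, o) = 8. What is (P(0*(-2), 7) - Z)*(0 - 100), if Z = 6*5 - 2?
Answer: 2000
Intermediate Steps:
Z = 28 (Z = 30 - 2 = 28)
(P(0*(-2), 7) - Z)*(0 - 100) = (8 - 1*28)*(0 - 100) = (8 - 28)*(-100) = -20*(-100) = 2000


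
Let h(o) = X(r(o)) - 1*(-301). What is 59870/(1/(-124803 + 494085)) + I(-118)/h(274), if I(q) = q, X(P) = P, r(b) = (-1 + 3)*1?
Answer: 6699000741902/303 ≈ 2.2109e+10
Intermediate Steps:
r(b) = 2 (r(b) = 2*1 = 2)
h(o) = 303 (h(o) = 2 - 1*(-301) = 2 + 301 = 303)
59870/(1/(-124803 + 494085)) + I(-118)/h(274) = 59870/(1/(-124803 + 494085)) - 118/303 = 59870/(1/369282) - 118*1/303 = 59870/(1/369282) - 118/303 = 59870*369282 - 118/303 = 22108913340 - 118/303 = 6699000741902/303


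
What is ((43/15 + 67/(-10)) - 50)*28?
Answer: -4522/3 ≈ -1507.3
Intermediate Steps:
((43/15 + 67/(-10)) - 50)*28 = ((43*(1/15) + 67*(-1/10)) - 50)*28 = ((43/15 - 67/10) - 50)*28 = (-23/6 - 50)*28 = -323/6*28 = -4522/3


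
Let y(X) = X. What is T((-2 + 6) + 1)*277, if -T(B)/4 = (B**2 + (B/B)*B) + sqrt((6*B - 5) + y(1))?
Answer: -33240 - 1108*sqrt(26) ≈ -38890.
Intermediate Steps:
T(B) = -4*B - 4*B**2 - 4*sqrt(-4 + 6*B) (T(B) = -4*((B**2 + (B/B)*B) + sqrt((6*B - 5) + 1)) = -4*((B**2 + 1*B) + sqrt((-5 + 6*B) + 1)) = -4*((B**2 + B) + sqrt(-4 + 6*B)) = -4*((B + B**2) + sqrt(-4 + 6*B)) = -4*(B + B**2 + sqrt(-4 + 6*B)) = -4*B - 4*B**2 - 4*sqrt(-4 + 6*B))
T((-2 + 6) + 1)*277 = (-4*((-2 + 6) + 1) - 4*((-2 + 6) + 1)**2 - 4*sqrt(-4 + 6*((-2 + 6) + 1)))*277 = (-4*(4 + 1) - 4*(4 + 1)**2 - 4*sqrt(-4 + 6*(4 + 1)))*277 = (-4*5 - 4*5**2 - 4*sqrt(-4 + 6*5))*277 = (-20 - 4*25 - 4*sqrt(-4 + 30))*277 = (-20 - 100 - 4*sqrt(26))*277 = (-120 - 4*sqrt(26))*277 = -33240 - 1108*sqrt(26)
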